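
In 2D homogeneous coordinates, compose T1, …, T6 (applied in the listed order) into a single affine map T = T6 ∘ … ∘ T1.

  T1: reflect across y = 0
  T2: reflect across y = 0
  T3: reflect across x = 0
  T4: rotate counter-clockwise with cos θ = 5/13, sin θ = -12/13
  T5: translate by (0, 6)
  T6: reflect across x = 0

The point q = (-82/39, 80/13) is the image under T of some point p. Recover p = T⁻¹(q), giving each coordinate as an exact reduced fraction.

p = (-2/3, 2)

T1 = [1 0 0; 0 -1 0; 0 0 1]
T2·T1 = [1 0 0; 0 1 0; 0 0 1]
T3·…·T1 = [-1 0 0; 0 1 0; 0 0 1]
T4·…·T1 = [-5/13 12/13 0; 12/13 5/13 0; 0 0 1]
T5·…·T1 = [-5/13 12/13 0; 12/13 5/13 6; 0 0 1]
T6·…·T1 = [5/13 -12/13 0; 12/13 5/13 6; 0 0 1]
det M = 1; M⁻¹ = [5/13 12/13 -72/13; -12/13 5/13 -30/13; 0 0 1]
M⁻¹ · (-82/39, 80/13)ᵀ = (-2/3, 2)ᵀ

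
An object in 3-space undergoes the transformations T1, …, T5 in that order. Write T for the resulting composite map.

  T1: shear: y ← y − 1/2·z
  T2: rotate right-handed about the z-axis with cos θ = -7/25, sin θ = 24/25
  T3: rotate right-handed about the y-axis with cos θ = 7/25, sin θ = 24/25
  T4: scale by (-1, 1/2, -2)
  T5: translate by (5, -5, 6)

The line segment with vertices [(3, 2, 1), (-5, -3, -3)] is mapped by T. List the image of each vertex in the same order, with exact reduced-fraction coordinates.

T1 shear: y ← y − 1/2·z: (3, 2, 1) → (3, 3/2, 1); (-5, -3, -3) → (-5, -3/2, -3)
T2 rotate right-handed about the z-axis with cos θ = -7/25, sin θ = 24/25: (3, 3/2, 1) → (-57/25, 123/50, 1); (-5, -3/2, -3) → (71/25, -219/50, -3)
T3 rotate right-handed about the y-axis with cos θ = 7/25, sin θ = 24/25: (-57/25, 123/50, 1) → (201/625, 123/50, 1543/625); (71/25, -219/50, -3) → (-1303/625, -219/50, -2229/625)
T4 scale by (-1, 1/2, -2): (201/625, 123/50, 1543/625) → (-201/625, 123/100, -3086/625); (-1303/625, -219/50, -2229/625) → (1303/625, -219/100, 4458/625)
T5 translate by (5, -5, 6): (-201/625, 123/100, -3086/625) → (2924/625, -377/100, 664/625); (1303/625, -219/100, 4458/625) → (4428/625, -719/100, 8208/625)

image vertices: (2924/625, -377/100, 664/625), (4428/625, -719/100, 8208/625)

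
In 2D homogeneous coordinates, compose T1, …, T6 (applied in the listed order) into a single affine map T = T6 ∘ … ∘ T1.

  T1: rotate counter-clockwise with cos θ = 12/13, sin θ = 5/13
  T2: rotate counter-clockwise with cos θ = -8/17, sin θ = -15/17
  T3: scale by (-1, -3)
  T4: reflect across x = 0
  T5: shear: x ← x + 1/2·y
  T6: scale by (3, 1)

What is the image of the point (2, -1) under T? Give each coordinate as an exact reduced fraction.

T1 rotate counter-clockwise with cos θ = 12/13, sin θ = 5/13: (2, -1) → (29/13, -2/13)
T2 rotate counter-clockwise with cos θ = -8/17, sin θ = -15/17: (29/13, -2/13) → (-262/221, -419/221)
T3 scale by (-1, -3): (-262/221, -419/221) → (262/221, 1257/221)
T4 reflect across x = 0: (262/221, 1257/221) → (-262/221, 1257/221)
T5 shear: x ← x + 1/2·y: (-262/221, 1257/221) → (733/442, 1257/221)
T6 scale by (3, 1): (733/442, 1257/221) → (2199/442, 1257/221)

T(p) = (2199/442, 1257/221)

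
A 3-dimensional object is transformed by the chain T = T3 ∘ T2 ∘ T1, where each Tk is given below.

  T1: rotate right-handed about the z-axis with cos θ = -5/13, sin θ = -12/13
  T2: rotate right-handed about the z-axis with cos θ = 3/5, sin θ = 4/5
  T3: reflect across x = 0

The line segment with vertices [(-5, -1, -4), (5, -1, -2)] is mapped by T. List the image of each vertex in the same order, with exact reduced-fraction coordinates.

T1 rotate right-handed about the z-axis with cos θ = -5/13, sin θ = -12/13: (-5, -1, -4) → (1, 5, -4); (5, -1, -2) → (-37/13, -55/13, -2)
T2 rotate right-handed about the z-axis with cos θ = 3/5, sin θ = 4/5: (1, 5, -4) → (-17/5, 19/5, -4); (-37/13, -55/13, -2) → (109/65, -313/65, -2)
T3 reflect across x = 0: (-17/5, 19/5, -4) → (17/5, 19/5, -4); (109/65, -313/65, -2) → (-109/65, -313/65, -2)

image vertices: (17/5, 19/5, -4), (-109/65, -313/65, -2)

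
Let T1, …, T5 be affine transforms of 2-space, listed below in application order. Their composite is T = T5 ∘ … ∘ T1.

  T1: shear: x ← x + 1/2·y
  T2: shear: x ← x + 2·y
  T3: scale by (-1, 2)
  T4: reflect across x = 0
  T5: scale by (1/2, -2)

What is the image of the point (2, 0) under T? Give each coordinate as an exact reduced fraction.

T1 shear: x ← x + 1/2·y: (2, 0) → (2, 0)
T2 shear: x ← x + 2·y: (2, 0) → (2, 0)
T3 scale by (-1, 2): (2, 0) → (-2, 0)
T4 reflect across x = 0: (-2, 0) → (2, 0)
T5 scale by (1/2, -2): (2, 0) → (1, 0)

T(p) = (1, 0)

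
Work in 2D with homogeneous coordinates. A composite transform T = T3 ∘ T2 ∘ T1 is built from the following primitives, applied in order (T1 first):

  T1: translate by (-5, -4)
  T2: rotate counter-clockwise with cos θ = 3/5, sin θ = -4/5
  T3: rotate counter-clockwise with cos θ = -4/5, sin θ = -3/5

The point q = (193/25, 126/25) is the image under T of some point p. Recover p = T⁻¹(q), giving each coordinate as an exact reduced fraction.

p = (-1, -3)

T1 = [1 0 -5; 0 1 -4; 0 0 1]
T2·T1 = [3/5 4/5 -31/5; -4/5 3/5 8/5; 0 0 1]
T3·…·T1 = [-24/25 -7/25 148/25; 7/25 -24/25 61/25; 0 0 1]
det M = 1; M⁻¹ = [-24/25 7/25 5; -7/25 -24/25 4; 0 0 1]
M⁻¹ · (193/25, 126/25)ᵀ = (-1, -3)ᵀ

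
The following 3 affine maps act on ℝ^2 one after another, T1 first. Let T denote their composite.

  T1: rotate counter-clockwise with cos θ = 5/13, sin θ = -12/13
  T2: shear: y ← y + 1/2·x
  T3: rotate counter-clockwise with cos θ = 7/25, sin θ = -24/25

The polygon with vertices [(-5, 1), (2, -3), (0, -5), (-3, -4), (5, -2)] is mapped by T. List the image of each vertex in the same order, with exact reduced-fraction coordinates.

T1 rotate counter-clockwise with cos θ = 5/13, sin θ = -12/13: (-5, 1) → (-1, 5); (2, -3) → (-2, -3); (0, -5) → (-60/13, -25/13); (-3, -4) → (-63/13, 16/13); (5, -2) → (1/13, -70/13)
T2 shear: y ← y + 1/2·x: (-1, 5) → (-1, 9/2); (-2, -3) → (-2, -4); (-60/13, -25/13) → (-60/13, -55/13); (-63/13, 16/13) → (-63/13, -31/26); (1/13, -70/13) → (1/13, -139/26)
T3 rotate counter-clockwise with cos θ = 7/25, sin θ = -24/25: (-1, 9/2) → (101/25, 111/50); (-2, -4) → (-22/5, 4/5); (-60/13, -55/13) → (-348/65, 211/65); (-63/13, -31/26) → (-813/325, 2807/650); (1/13, -139/26) → (-1661/325, -1021/650)

image vertices: (101/25, 111/50), (-22/5, 4/5), (-348/65, 211/65), (-813/325, 2807/650), (-1661/325, -1021/650)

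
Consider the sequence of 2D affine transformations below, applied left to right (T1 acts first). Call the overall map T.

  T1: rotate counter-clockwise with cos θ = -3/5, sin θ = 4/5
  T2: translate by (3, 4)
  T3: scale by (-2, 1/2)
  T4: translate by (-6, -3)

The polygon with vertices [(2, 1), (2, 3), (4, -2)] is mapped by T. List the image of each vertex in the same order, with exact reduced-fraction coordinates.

image vertices: (-8, -1/2), (-24/5, -11/10), (-52/5, 6/5)

T1 rotate counter-clockwise with cos θ = -3/5, sin θ = 4/5: (2, 1) → (-2, 1); (2, 3) → (-18/5, -1/5); (4, -2) → (-4/5, 22/5)
T2 translate by (3, 4): (-2, 1) → (1, 5); (-18/5, -1/5) → (-3/5, 19/5); (-4/5, 22/5) → (11/5, 42/5)
T3 scale by (-2, 1/2): (1, 5) → (-2, 5/2); (-3/5, 19/5) → (6/5, 19/10); (11/5, 42/5) → (-22/5, 21/5)
T4 translate by (-6, -3): (-2, 5/2) → (-8, -1/2); (6/5, 19/10) → (-24/5, -11/10); (-22/5, 21/5) → (-52/5, 6/5)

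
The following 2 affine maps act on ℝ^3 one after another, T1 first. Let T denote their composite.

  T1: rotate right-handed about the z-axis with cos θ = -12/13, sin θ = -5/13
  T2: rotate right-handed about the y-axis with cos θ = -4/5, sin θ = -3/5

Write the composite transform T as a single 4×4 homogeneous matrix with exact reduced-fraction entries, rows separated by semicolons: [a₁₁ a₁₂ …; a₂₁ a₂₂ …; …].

T1 = [-12/13 5/13 0 0; -5/13 -12/13 0 0; 0 0 1 0; 0 0 0 1]
T2·T1 = [48/65 -4/13 -3/5 0; -5/13 -12/13 0 0; -36/65 3/13 -4/5 0; 0 0 0 1]

T = [48/65 -4/13 -3/5 0; -5/13 -12/13 0 0; -36/65 3/13 -4/5 0; 0 0 0 1]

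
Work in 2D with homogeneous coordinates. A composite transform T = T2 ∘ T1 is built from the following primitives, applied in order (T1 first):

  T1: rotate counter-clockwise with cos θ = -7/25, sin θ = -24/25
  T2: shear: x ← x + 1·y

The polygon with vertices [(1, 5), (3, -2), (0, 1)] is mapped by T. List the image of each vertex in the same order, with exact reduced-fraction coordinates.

image vertices: (54/25, -59/25), (-127/25, -58/25), (17/25, -7/25)

T1 rotate counter-clockwise with cos θ = -7/25, sin θ = -24/25: (1, 5) → (113/25, -59/25); (3, -2) → (-69/25, -58/25); (0, 1) → (24/25, -7/25)
T2 shear: x ← x + 1·y: (113/25, -59/25) → (54/25, -59/25); (-69/25, -58/25) → (-127/25, -58/25); (24/25, -7/25) → (17/25, -7/25)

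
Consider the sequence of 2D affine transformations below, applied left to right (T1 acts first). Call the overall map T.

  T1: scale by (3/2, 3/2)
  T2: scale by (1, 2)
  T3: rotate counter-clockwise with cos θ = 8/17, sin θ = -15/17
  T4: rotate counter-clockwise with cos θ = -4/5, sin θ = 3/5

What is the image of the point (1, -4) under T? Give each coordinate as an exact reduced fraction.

T(p) = (411/34, -6/17)

T1 scale by (3/2, 3/2): (1, -4) → (3/2, -6)
T2 scale by (1, 2): (3/2, -6) → (3/2, -12)
T3 rotate counter-clockwise with cos θ = 8/17, sin θ = -15/17: (3/2, -12) → (-168/17, -237/34)
T4 rotate counter-clockwise with cos θ = -4/5, sin θ = 3/5: (-168/17, -237/34) → (411/34, -6/17)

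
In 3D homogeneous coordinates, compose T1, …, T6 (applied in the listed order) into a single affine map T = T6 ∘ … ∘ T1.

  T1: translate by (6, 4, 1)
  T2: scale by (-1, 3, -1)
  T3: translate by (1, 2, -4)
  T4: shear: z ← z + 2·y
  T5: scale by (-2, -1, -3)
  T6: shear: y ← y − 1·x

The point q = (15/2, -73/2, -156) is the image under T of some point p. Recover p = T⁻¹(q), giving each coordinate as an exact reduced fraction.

T1 = [1 0 0 6; 0 1 0 4; 0 0 1 1; 0 0 0 1]
T2·T1 = [-1 0 0 -6; 0 3 0 12; 0 0 -1 -1; 0 0 0 1]
T3·…·T1 = [-1 0 0 -5; 0 3 0 14; 0 0 -1 -5; 0 0 0 1]
T4·…·T1 = [-1 0 0 -5; 0 3 0 14; 0 6 -1 23; 0 0 0 1]
T5·…·T1 = [2 0 0 10; 0 -3 0 -14; 0 -18 3 -69; 0 0 0 1]
T6·…·T1 = [2 0 0 10; -2 -3 0 -24; 0 -18 3 -69; 0 0 0 1]
det M = -18; M⁻¹ = [1/2 0 0 -5; -1/3 -1/3 0 -14/3; -2 -2 1/3 -5; 0 0 0 1]
M⁻¹ · (15/2, -73/2, -156)ᵀ = (-5/4, 5, 1)ᵀ

p = (-5/4, 5, 1)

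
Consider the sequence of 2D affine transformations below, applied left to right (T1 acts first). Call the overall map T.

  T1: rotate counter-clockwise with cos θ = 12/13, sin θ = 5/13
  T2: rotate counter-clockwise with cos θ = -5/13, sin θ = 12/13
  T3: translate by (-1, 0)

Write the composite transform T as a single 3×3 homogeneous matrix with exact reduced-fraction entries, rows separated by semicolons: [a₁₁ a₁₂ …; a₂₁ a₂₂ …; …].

T1 = [12/13 -5/13 0; 5/13 12/13 0; 0 0 1]
T2·T1 = [-120/169 -119/169 0; 119/169 -120/169 0; 0 0 1]
T3·…·T1 = [-120/169 -119/169 -1; 119/169 -120/169 0; 0 0 1]

T = [-120/169 -119/169 -1; 119/169 -120/169 0; 0 0 1]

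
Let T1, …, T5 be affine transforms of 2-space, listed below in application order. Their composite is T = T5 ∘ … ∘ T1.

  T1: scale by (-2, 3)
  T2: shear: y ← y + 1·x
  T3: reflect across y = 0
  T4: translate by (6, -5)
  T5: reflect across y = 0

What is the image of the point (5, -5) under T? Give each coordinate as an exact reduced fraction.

T1 scale by (-2, 3): (5, -5) → (-10, -15)
T2 shear: y ← y + 1·x: (-10, -15) → (-10, -25)
T3 reflect across y = 0: (-10, -25) → (-10, 25)
T4 translate by (6, -5): (-10, 25) → (-4, 20)
T5 reflect across y = 0: (-4, 20) → (-4, -20)

T(p) = (-4, -20)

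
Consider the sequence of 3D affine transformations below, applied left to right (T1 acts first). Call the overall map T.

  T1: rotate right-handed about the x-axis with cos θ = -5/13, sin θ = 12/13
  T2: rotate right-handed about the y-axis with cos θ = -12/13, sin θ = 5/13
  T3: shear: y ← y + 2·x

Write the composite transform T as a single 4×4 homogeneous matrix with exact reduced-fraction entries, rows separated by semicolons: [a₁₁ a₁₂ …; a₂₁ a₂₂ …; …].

T = [-12/13 60/169 -25/169 0; -24/13 55/169 -206/169 0; -5/13 -144/169 60/169 0; 0 0 0 1]

T1 = [1 0 0 0; 0 -5/13 -12/13 0; 0 12/13 -5/13 0; 0 0 0 1]
T2·T1 = [-12/13 60/169 -25/169 0; 0 -5/13 -12/13 0; -5/13 -144/169 60/169 0; 0 0 0 1]
T3·…·T1 = [-12/13 60/169 -25/169 0; -24/13 55/169 -206/169 0; -5/13 -144/169 60/169 0; 0 0 0 1]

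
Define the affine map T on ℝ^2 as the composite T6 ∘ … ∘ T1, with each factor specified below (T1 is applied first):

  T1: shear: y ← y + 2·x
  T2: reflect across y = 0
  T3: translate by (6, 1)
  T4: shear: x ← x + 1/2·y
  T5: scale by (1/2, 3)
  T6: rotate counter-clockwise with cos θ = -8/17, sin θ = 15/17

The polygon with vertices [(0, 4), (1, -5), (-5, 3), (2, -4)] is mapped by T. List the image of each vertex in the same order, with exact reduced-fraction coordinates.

T1 shear: y ← y + 2·x: (0, 4) → (0, 4); (1, -5) → (1, -3); (-5, 3) → (-5, -7); (2, -4) → (2, 0)
T2 reflect across y = 0: (0, 4) → (0, -4); (1, -3) → (1, 3); (-5, -7) → (-5, 7); (2, 0) → (2, 0)
T3 translate by (6, 1): (0, -4) → (6, -3); (1, 3) → (7, 4); (-5, 7) → (1, 8); (2, 0) → (8, 1)
T4 shear: x ← x + 1/2·y: (6, -3) → (9/2, -3); (7, 4) → (9, 4); (1, 8) → (5, 8); (8, 1) → (17/2, 1)
T5 scale by (1/2, 3): (9/2, -3) → (9/4, -9); (9, 4) → (9/2, 12); (5, 8) → (5/2, 24); (17/2, 1) → (17/4, 3)
T6 rotate counter-clockwise with cos θ = -8/17, sin θ = 15/17: (9/4, -9) → (117/17, 423/68); (9/2, 12) → (-216/17, -57/34); (5/2, 24) → (-380/17, -309/34); (17/4, 3) → (-79/17, 159/68)

image vertices: (117/17, 423/68), (-216/17, -57/34), (-380/17, -309/34), (-79/17, 159/68)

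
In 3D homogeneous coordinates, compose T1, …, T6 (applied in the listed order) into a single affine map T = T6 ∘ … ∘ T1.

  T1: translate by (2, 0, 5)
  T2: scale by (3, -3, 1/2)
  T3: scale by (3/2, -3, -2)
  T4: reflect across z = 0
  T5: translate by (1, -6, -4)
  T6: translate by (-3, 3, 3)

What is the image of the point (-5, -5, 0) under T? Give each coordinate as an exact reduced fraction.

T(p) = (-31/2, -48, 4)

T1 translate by (2, 0, 5): (-5, -5, 0) → (-3, -5, 5)
T2 scale by (3, -3, 1/2): (-3, -5, 5) → (-9, 15, 5/2)
T3 scale by (3/2, -3, -2): (-9, 15, 5/2) → (-27/2, -45, -5)
T4 reflect across z = 0: (-27/2, -45, -5) → (-27/2, -45, 5)
T5 translate by (1, -6, -4): (-27/2, -45, 5) → (-25/2, -51, 1)
T6 translate by (-3, 3, 3): (-25/2, -51, 1) → (-31/2, -48, 4)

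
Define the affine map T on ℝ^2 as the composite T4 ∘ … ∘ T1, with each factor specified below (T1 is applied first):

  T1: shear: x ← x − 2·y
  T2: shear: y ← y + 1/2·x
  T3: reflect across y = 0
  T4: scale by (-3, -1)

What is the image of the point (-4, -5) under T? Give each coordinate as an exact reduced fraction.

T(p) = (-18, -2)

T1 shear: x ← x − 2·y: (-4, -5) → (6, -5)
T2 shear: y ← y + 1/2·x: (6, -5) → (6, -2)
T3 reflect across y = 0: (6, -2) → (6, 2)
T4 scale by (-3, -1): (6, 2) → (-18, -2)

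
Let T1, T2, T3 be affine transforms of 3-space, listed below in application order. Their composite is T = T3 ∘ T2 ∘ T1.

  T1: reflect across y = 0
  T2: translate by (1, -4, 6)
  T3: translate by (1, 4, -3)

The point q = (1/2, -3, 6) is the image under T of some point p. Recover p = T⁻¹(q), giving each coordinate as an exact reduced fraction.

p = (-3/2, 3, 3)

T1 = [1 0 0 0; 0 -1 0 0; 0 0 1 0; 0 0 0 1]
T2·T1 = [1 0 0 1; 0 -1 0 -4; 0 0 1 6; 0 0 0 1]
T3·…·T1 = [1 0 0 2; 0 -1 0 0; 0 0 1 3; 0 0 0 1]
det M = -1; M⁻¹ = [1 0 0 -2; 0 -1 0 0; 0 0 1 -3; 0 0 0 1]
M⁻¹ · (1/2, -3, 6)ᵀ = (-3/2, 3, 3)ᵀ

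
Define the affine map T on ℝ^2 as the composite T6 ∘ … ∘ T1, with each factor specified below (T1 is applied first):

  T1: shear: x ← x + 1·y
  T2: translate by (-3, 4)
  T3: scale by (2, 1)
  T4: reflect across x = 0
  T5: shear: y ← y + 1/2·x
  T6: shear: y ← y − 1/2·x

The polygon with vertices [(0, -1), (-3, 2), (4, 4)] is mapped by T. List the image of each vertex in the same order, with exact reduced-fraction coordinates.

image vertices: (8, 3), (8, 6), (-10, 8)

T1 shear: x ← x + 1·y: (0, -1) → (-1, -1); (-3, 2) → (-1, 2); (4, 4) → (8, 4)
T2 translate by (-3, 4): (-1, -1) → (-4, 3); (-1, 2) → (-4, 6); (8, 4) → (5, 8)
T3 scale by (2, 1): (-4, 3) → (-8, 3); (-4, 6) → (-8, 6); (5, 8) → (10, 8)
T4 reflect across x = 0: (-8, 3) → (8, 3); (-8, 6) → (8, 6); (10, 8) → (-10, 8)
T5 shear: y ← y + 1/2·x: (8, 3) → (8, 7); (8, 6) → (8, 10); (-10, 8) → (-10, 3)
T6 shear: y ← y − 1/2·x: (8, 7) → (8, 3); (8, 10) → (8, 6); (-10, 3) → (-10, 8)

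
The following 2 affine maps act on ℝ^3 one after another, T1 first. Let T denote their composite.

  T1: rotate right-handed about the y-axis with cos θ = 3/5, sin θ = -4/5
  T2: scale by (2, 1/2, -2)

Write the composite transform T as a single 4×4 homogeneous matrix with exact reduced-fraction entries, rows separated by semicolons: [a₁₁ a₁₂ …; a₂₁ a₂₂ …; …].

T1 = [3/5 0 -4/5 0; 0 1 0 0; 4/5 0 3/5 0; 0 0 0 1]
T2·T1 = [6/5 0 -8/5 0; 0 1/2 0 0; -8/5 0 -6/5 0; 0 0 0 1]

T = [6/5 0 -8/5 0; 0 1/2 0 0; -8/5 0 -6/5 0; 0 0 0 1]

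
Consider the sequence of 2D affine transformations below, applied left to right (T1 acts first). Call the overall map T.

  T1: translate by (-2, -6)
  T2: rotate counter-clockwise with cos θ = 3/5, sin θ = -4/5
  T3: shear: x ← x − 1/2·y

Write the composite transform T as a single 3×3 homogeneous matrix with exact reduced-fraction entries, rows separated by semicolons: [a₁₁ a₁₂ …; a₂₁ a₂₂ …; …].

T1 = [1 0 -2; 0 1 -6; 0 0 1]
T2·T1 = [3/5 4/5 -6; -4/5 3/5 -2; 0 0 1]
T3·…·T1 = [1 1/2 -5; -4/5 3/5 -2; 0 0 1]

T = [1 1/2 -5; -4/5 3/5 -2; 0 0 1]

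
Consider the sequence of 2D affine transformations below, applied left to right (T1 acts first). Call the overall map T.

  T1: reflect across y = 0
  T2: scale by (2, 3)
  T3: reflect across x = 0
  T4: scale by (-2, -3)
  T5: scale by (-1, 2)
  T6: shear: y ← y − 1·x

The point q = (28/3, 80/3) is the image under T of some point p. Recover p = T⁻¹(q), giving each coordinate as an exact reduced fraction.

T1 = [1 0 0; 0 -1 0; 0 0 1]
T2·T1 = [2 0 0; 0 -3 0; 0 0 1]
T3·…·T1 = [-2 0 0; 0 -3 0; 0 0 1]
T4·…·T1 = [4 0 0; 0 9 0; 0 0 1]
T5·…·T1 = [-4 0 0; 0 18 0; 0 0 1]
T6·…·T1 = [-4 0 0; 4 18 0; 0 0 1]
det M = -72; M⁻¹ = [-1/4 0 0; 1/18 1/18 0; 0 0 1]
M⁻¹ · (28/3, 80/3)ᵀ = (-7/3, 2)ᵀ

p = (-7/3, 2)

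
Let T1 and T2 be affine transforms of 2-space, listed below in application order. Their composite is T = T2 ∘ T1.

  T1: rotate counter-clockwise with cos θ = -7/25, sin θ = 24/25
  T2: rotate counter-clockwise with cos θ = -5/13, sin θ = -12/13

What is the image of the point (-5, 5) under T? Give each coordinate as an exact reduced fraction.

T(p) = (-287/65, 359/65)

T1 rotate counter-clockwise with cos θ = -7/25, sin θ = 24/25: (-5, 5) → (-17/5, -31/5)
T2 rotate counter-clockwise with cos θ = -5/13, sin θ = -12/13: (-17/5, -31/5) → (-287/65, 359/65)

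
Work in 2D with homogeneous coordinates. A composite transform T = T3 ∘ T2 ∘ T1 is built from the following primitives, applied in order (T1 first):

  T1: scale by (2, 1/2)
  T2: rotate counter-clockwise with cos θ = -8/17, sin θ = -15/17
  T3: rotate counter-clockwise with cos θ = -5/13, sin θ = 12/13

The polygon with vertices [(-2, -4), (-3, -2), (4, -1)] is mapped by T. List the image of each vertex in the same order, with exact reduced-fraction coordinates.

T1 scale by (2, 1/2): (-2, -4) → (-4, -2); (-3, -2) → (-6, -1); (4, -1) → (8, -1/2)
T2 rotate counter-clockwise with cos θ = -8/17, sin θ = -15/17: (-4, -2) → (2/17, 76/17); (-6, -1) → (33/17, 98/17); (8, -1/2) → (-143/34, -116/17)
T3 rotate counter-clockwise with cos θ = -5/13, sin θ = 12/13: (2/17, 76/17) → (-922/221, -356/221); (33/17, 98/17) → (-1341/221, -94/221); (-143/34, -116/17) → (3499/442, -278/221)

image vertices: (-922/221, -356/221), (-1341/221, -94/221), (3499/442, -278/221)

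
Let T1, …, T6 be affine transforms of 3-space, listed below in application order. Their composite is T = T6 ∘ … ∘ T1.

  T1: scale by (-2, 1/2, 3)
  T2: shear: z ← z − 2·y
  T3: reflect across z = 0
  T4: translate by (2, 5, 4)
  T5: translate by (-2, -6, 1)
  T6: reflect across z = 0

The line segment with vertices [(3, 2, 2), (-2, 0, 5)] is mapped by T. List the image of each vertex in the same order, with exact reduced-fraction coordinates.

T1 scale by (-2, 1/2, 3): (3, 2, 2) → (-6, 1, 6); (-2, 0, 5) → (4, 0, 15)
T2 shear: z ← z − 2·y: (-6, 1, 6) → (-6, 1, 4); (4, 0, 15) → (4, 0, 15)
T3 reflect across z = 0: (-6, 1, 4) → (-6, 1, -4); (4, 0, 15) → (4, 0, -15)
T4 translate by (2, 5, 4): (-6, 1, -4) → (-4, 6, 0); (4, 0, -15) → (6, 5, -11)
T5 translate by (-2, -6, 1): (-4, 6, 0) → (-6, 0, 1); (6, 5, -11) → (4, -1, -10)
T6 reflect across z = 0: (-6, 0, 1) → (-6, 0, -1); (4, -1, -10) → (4, -1, 10)

image vertices: (-6, 0, -1), (4, -1, 10)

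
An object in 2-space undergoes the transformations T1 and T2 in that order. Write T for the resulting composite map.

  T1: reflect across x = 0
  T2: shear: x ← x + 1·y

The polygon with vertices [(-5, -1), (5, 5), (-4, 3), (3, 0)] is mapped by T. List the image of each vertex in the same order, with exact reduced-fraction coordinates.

T1 reflect across x = 0: (-5, -1) → (5, -1); (5, 5) → (-5, 5); (-4, 3) → (4, 3); (3, 0) → (-3, 0)
T2 shear: x ← x + 1·y: (5, -1) → (4, -1); (-5, 5) → (0, 5); (4, 3) → (7, 3); (-3, 0) → (-3, 0)

image vertices: (4, -1), (0, 5), (7, 3), (-3, 0)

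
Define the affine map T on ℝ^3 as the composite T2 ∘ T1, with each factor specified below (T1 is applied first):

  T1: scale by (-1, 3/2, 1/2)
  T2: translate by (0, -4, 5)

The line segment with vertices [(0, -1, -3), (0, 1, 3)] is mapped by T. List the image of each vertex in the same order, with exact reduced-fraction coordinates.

image vertices: (0, -11/2, 7/2), (0, -5/2, 13/2)

T1 scale by (-1, 3/2, 1/2): (0, -1, -3) → (0, -3/2, -3/2); (0, 1, 3) → (0, 3/2, 3/2)
T2 translate by (0, -4, 5): (0, -3/2, -3/2) → (0, -11/2, 7/2); (0, 3/2, 3/2) → (0, -5/2, 13/2)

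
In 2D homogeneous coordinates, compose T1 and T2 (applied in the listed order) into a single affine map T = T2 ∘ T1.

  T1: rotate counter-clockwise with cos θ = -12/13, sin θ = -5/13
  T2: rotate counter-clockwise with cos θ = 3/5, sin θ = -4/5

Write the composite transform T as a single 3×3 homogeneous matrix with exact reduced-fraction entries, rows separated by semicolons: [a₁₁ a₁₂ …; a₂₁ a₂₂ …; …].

T1 = [-12/13 5/13 0; -5/13 -12/13 0; 0 0 1]
T2·T1 = [-56/65 -33/65 0; 33/65 -56/65 0; 0 0 1]

T = [-56/65 -33/65 0; 33/65 -56/65 0; 0 0 1]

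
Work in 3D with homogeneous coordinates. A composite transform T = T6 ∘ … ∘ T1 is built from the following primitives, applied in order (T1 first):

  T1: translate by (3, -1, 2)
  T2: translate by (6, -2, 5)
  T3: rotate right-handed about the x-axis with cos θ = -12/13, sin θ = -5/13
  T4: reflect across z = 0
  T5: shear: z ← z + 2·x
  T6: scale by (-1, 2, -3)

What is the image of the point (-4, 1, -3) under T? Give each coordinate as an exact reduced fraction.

T(p) = (-5, 88/13, -504/13)

T1 translate by (3, -1, 2): (-4, 1, -3) → (-1, 0, -1)
T2 translate by (6, -2, 5): (-1, 0, -1) → (5, -2, 4)
T3 rotate right-handed about the x-axis with cos θ = -12/13, sin θ = -5/13: (5, -2, 4) → (5, 44/13, -38/13)
T4 reflect across z = 0: (5, 44/13, -38/13) → (5, 44/13, 38/13)
T5 shear: z ← z + 2·x: (5, 44/13, 38/13) → (5, 44/13, 168/13)
T6 scale by (-1, 2, -3): (5, 44/13, 168/13) → (-5, 88/13, -504/13)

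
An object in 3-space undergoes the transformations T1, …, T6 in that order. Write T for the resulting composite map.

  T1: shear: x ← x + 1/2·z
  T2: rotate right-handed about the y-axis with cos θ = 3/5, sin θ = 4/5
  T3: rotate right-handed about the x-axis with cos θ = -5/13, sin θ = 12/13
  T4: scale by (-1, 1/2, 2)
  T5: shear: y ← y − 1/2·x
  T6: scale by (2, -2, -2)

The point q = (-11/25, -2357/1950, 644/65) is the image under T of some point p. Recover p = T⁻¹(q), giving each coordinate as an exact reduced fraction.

T1 = [1 0 1/2 0; 0 1 0 0; 0 0 1 0; 0 0 0 1]
T2·T1 = [3/5 0 11/10 0; 0 1 0 0; -4/5 0 1/5 0; 0 0 0 1]
T3·…·T1 = [3/5 0 11/10 0; 48/65 -5/13 -12/65 0; 4/13 12/13 -1/13 0; 0 0 0 1]
T4·…·T1 = [-3/5 0 -11/10 0; 24/65 -5/26 -6/65 0; 8/13 24/13 -2/13 0; 0 0 0 1]
T5·…·T1 = [-3/5 0 -11/10 0; 87/130 -5/26 119/260 0; 8/13 24/13 -2/13 0; 0 0 0 1]
T6·…·T1 = [-6/5 0 -11/5 0; -87/65 5/13 -119/130 0; -16/13 -48/13 4/13 0; 0 0 0 1]
det M = -8; M⁻¹ = [53/130 -66/65 -11/104 0; -5/26 5/13 -3/13 0; -44/65 36/65 3/52 0; 0 0 0 1]
M⁻¹ · (-11/25, -2357/1950, 644/65)ᵀ = (0, -8/3, 1/5)ᵀ

p = (0, -8/3, 1/5)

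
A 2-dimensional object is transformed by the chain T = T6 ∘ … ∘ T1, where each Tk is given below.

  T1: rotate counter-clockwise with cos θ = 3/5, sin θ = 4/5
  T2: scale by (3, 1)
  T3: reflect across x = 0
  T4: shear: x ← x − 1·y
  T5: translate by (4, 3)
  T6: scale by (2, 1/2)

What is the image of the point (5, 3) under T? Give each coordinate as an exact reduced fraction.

T1 rotate counter-clockwise with cos θ = 3/5, sin θ = 4/5: (5, 3) → (3/5, 29/5)
T2 scale by (3, 1): (3/5, 29/5) → (9/5, 29/5)
T3 reflect across x = 0: (9/5, 29/5) → (-9/5, 29/5)
T4 shear: x ← x − 1·y: (-9/5, 29/5) → (-38/5, 29/5)
T5 translate by (4, 3): (-38/5, 29/5) → (-18/5, 44/5)
T6 scale by (2, 1/2): (-18/5, 44/5) → (-36/5, 22/5)

T(p) = (-36/5, 22/5)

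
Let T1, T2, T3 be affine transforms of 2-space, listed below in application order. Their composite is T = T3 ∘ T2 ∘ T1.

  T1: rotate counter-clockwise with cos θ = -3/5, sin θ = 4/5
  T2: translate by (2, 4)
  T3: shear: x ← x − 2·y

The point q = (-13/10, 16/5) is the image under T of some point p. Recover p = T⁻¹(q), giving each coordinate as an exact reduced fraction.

T1 = [-3/5 -4/5 0; 4/5 -3/5 0; 0 0 1]
T2·T1 = [-3/5 -4/5 2; 4/5 -3/5 4; 0 0 1]
T3·…·T1 = [-11/5 2/5 -6; 4/5 -3/5 4; 0 0 1]
det M = 1; M⁻¹ = [-3/5 -2/5 -2; -4/5 -11/5 4; 0 0 1]
M⁻¹ · (-13/10, 16/5)ᵀ = (-5/2, -2)ᵀ

p = (-5/2, -2)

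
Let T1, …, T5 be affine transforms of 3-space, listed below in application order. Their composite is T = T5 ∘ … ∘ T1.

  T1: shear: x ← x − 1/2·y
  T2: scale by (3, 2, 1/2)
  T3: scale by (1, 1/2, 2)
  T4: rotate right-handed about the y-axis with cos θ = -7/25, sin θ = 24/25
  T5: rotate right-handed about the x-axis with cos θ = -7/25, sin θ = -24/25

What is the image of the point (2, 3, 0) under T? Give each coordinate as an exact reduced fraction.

T1 shear: x ← x − 1/2·y: (2, 3, 0) → (1/2, 3, 0)
T2 scale by (3, 2, 1/2): (1/2, 3, 0) → (3/2, 6, 0)
T3 scale by (1, 1/2, 2): (3/2, 6, 0) → (3/2, 3, 0)
T4 rotate right-handed about the y-axis with cos θ = -7/25, sin θ = 24/25: (3/2, 3, 0) → (-21/50, 3, -36/25)
T5 rotate right-handed about the x-axis with cos θ = -7/25, sin θ = -24/25: (-21/50, 3, -36/25) → (-21/50, -1389/625, -1548/625)

T(p) = (-21/50, -1389/625, -1548/625)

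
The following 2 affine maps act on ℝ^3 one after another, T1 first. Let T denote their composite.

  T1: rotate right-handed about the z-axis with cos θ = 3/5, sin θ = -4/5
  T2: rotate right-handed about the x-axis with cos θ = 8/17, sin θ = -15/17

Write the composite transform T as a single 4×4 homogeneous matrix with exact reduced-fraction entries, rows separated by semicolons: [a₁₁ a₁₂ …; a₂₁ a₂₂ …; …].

T = [3/5 4/5 0 0; -32/85 24/85 15/17 0; 12/17 -9/17 8/17 0; 0 0 0 1]

T1 = [3/5 4/5 0 0; -4/5 3/5 0 0; 0 0 1 0; 0 0 0 1]
T2·T1 = [3/5 4/5 0 0; -32/85 24/85 15/17 0; 12/17 -9/17 8/17 0; 0 0 0 1]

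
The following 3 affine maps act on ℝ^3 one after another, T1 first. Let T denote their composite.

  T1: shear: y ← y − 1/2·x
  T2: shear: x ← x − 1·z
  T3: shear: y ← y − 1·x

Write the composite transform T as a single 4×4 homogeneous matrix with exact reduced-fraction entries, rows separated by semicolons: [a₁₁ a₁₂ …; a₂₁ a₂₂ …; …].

T1 = [1 0 0 0; -1/2 1 0 0; 0 0 1 0; 0 0 0 1]
T2·T1 = [1 0 -1 0; -1/2 1 0 0; 0 0 1 0; 0 0 0 1]
T3·…·T1 = [1 0 -1 0; -3/2 1 1 0; 0 0 1 0; 0 0 0 1]

T = [1 0 -1 0; -3/2 1 1 0; 0 0 1 0; 0 0 0 1]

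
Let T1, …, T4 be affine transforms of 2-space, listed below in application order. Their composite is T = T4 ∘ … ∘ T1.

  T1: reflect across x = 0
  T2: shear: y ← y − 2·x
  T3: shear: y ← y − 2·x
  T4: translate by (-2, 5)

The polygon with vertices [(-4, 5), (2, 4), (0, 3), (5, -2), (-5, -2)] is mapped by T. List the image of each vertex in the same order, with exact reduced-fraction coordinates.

image vertices: (2, -6), (-4, 17), (-2, 8), (-7, 23), (3, -17)

T1 reflect across x = 0: (-4, 5) → (4, 5); (2, 4) → (-2, 4); (0, 3) → (0, 3); (5, -2) → (-5, -2); (-5, -2) → (5, -2)
T2 shear: y ← y − 2·x: (4, 5) → (4, -3); (-2, 4) → (-2, 8); (0, 3) → (0, 3); (-5, -2) → (-5, 8); (5, -2) → (5, -12)
T3 shear: y ← y − 2·x: (4, -3) → (4, -11); (-2, 8) → (-2, 12); (0, 3) → (0, 3); (-5, 8) → (-5, 18); (5, -12) → (5, -22)
T4 translate by (-2, 5): (4, -11) → (2, -6); (-2, 12) → (-4, 17); (0, 3) → (-2, 8); (-5, 18) → (-7, 23); (5, -22) → (3, -17)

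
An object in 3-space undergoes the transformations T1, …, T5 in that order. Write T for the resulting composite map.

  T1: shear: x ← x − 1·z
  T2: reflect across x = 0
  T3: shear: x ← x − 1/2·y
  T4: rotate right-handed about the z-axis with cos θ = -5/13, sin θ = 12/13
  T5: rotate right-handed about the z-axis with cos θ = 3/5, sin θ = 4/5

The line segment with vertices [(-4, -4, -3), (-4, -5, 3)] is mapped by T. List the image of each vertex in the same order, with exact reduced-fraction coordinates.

T1 shear: x ← x − 1·z: (-4, -4, -3) → (-1, -4, -3); (-4, -5, 3) → (-7, -5, 3)
T2 reflect across x = 0: (-1, -4, -3) → (1, -4, -3); (-7, -5, 3) → (7, -5, 3)
T3 shear: x ← x − 1/2·y: (1, -4, -3) → (3, -4, -3); (7, -5, 3) → (19/2, -5, 3)
T4 rotate right-handed about the z-axis with cos θ = -5/13, sin θ = 12/13: (3, -4, -3) → (33/13, 56/13, -3); (19/2, -5, 3) → (25/26, 139/13, 3)
T5 rotate right-handed about the z-axis with cos θ = 3/5, sin θ = 4/5: (33/13, 56/13, -3) → (-25/13, 60/13, -3); (25/26, 139/13, 3) → (-1037/130, 467/65, 3)

image vertices: (-25/13, 60/13, -3), (-1037/130, 467/65, 3)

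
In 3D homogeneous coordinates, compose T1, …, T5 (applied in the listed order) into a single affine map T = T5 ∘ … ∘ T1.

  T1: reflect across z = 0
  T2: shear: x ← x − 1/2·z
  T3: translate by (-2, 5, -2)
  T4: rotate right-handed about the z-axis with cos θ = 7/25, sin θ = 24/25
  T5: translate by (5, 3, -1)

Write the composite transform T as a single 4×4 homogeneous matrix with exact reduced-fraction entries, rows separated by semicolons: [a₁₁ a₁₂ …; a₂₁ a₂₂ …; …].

T1 = [1 0 0 0; 0 1 0 0; 0 0 -1 0; 0 0 0 1]
T2·T1 = [1 0 1/2 0; 0 1 0 0; 0 0 -1 0; 0 0 0 1]
T3·…·T1 = [1 0 1/2 -2; 0 1 0 5; 0 0 -1 -2; 0 0 0 1]
T4·…·T1 = [7/25 -24/25 7/50 -134/25; 24/25 7/25 12/25 -13/25; 0 0 -1 -2; 0 0 0 1]
T5·…·T1 = [7/25 -24/25 7/50 -9/25; 24/25 7/25 12/25 62/25; 0 0 -1 -3; 0 0 0 1]

T = [7/25 -24/25 7/50 -9/25; 24/25 7/25 12/25 62/25; 0 0 -1 -3; 0 0 0 1]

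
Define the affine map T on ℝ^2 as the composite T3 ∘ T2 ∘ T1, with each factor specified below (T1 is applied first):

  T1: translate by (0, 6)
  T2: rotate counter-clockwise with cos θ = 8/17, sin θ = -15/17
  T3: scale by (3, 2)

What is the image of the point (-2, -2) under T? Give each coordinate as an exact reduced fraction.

T(p) = (132/17, 124/17)

T1 translate by (0, 6): (-2, -2) → (-2, 4)
T2 rotate counter-clockwise with cos θ = 8/17, sin θ = -15/17: (-2, 4) → (44/17, 62/17)
T3 scale by (3, 2): (44/17, 62/17) → (132/17, 124/17)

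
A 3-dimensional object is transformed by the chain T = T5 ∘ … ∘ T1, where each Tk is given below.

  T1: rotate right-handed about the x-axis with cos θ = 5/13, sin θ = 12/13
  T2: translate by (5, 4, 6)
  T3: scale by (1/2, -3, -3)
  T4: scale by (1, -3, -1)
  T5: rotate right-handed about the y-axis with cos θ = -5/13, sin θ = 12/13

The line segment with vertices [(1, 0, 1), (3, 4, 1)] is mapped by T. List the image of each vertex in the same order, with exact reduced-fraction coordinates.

T1 rotate right-handed about the x-axis with cos θ = 5/13, sin θ = 12/13: (1, 0, 1) → (1, -12/13, 5/13); (3, 4, 1) → (3, 8/13, 53/13)
T2 translate by (5, 4, 6): (1, -12/13, 5/13) → (6, 40/13, 83/13); (3, 8/13, 53/13) → (8, 60/13, 131/13)
T3 scale by (1/2, -3, -3): (6, 40/13, 83/13) → (3, -120/13, -249/13); (8, 60/13, 131/13) → (4, -180/13, -393/13)
T4 scale by (1, -3, -1): (3, -120/13, -249/13) → (3, 360/13, 249/13); (4, -180/13, -393/13) → (4, 540/13, 393/13)
T5 rotate right-handed about the y-axis with cos θ = -5/13, sin θ = 12/13: (3, 360/13, 249/13) → (2793/169, 360/13, -1713/169); (4, 540/13, 393/13) → (4456/169, 540/13, -2589/169)

image vertices: (2793/169, 360/13, -1713/169), (4456/169, 540/13, -2589/169)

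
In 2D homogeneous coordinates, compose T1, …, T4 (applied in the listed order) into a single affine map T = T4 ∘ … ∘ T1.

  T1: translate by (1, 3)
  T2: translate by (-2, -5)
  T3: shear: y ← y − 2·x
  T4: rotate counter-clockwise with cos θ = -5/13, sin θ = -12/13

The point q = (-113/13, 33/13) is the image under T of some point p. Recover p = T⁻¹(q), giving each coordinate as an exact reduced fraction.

T1 = [1 0 1; 0 1 3; 0 0 1]
T2·T1 = [1 0 -1; 0 1 -2; 0 0 1]
T3·…·T1 = [1 0 -1; -2 1 0; 0 0 1]
T4·…·T1 = [-29/13 12/13 5/13; -2/13 -5/13 12/13; 0 0 1]
det M = 1; M⁻¹ = [-5/13 -12/13 1; 2/13 -29/13 2; 0 0 1]
M⁻¹ · (-113/13, 33/13)ᵀ = (2, -5)ᵀ

p = (2, -5)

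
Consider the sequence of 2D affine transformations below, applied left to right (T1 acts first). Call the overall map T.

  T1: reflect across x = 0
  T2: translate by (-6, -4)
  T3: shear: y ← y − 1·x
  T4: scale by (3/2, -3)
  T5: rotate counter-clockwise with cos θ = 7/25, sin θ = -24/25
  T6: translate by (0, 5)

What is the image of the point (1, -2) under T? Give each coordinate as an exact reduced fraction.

T(p) = (-291/50, 356/25)

T1 reflect across x = 0: (1, -2) → (-1, -2)
T2 translate by (-6, -4): (-1, -2) → (-7, -6)
T3 shear: y ← y − 1·x: (-7, -6) → (-7, 1)
T4 scale by (3/2, -3): (-7, 1) → (-21/2, -3)
T5 rotate counter-clockwise with cos θ = 7/25, sin θ = -24/25: (-21/2, -3) → (-291/50, 231/25)
T6 translate by (0, 5): (-291/50, 231/25) → (-291/50, 356/25)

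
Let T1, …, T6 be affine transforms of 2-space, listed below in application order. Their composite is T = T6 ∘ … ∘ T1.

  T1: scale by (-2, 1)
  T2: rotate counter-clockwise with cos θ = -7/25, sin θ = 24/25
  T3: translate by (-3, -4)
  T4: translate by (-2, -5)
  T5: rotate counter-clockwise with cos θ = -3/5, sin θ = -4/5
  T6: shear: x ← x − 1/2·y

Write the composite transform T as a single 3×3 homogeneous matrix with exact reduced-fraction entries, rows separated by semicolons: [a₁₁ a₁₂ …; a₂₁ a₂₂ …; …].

T1 = [-2 0 0; 0 1 0; 0 0 1]
T2·T1 = [14/25 -24/25 0; -48/25 -7/25 0; 0 0 1]
T3·…·T1 = [14/25 -24/25 -3; -48/25 -7/25 -4; 0 0 1]
T4·…·T1 = [14/25 -24/25 -5; -48/25 -7/25 -9; 0 0 1]
T5·…·T1 = [-234/125 44/125 -21/5; 88/125 117/125 47/5; 0 0 1]
T6·…·T1 = [-278/125 -29/250 -89/10; 88/125 117/125 47/5; 0 0 1]

T = [-278/125 -29/250 -89/10; 88/125 117/125 47/5; 0 0 1]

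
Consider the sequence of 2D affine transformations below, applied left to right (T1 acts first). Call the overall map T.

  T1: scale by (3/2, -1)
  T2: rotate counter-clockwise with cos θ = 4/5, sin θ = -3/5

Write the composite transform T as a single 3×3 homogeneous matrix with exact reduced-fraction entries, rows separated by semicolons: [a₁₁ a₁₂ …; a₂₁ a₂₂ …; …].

T1 = [3/2 0 0; 0 -1 0; 0 0 1]
T2·T1 = [6/5 -3/5 0; -9/10 -4/5 0; 0 0 1]

T = [6/5 -3/5 0; -9/10 -4/5 0; 0 0 1]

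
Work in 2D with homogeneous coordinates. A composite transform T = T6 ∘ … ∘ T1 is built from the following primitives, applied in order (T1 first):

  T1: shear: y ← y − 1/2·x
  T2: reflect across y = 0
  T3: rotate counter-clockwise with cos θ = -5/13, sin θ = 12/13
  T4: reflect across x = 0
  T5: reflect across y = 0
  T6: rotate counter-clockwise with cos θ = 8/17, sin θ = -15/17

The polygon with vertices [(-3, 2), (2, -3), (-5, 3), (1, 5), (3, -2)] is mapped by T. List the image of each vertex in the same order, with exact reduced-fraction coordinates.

image vertices: (-21/26, 59/13), (404/221, -902/221), (-37/34, 125/17), (-107/26, 27/13), (21/26, -59/13)

T1 shear: y ← y − 1/2·x: (-3, 2) → (-3, 7/2); (2, -3) → (2, -4); (-5, 3) → (-5, 11/2); (1, 5) → (1, 9/2); (3, -2) → (3, -7/2)
T2 reflect across y = 0: (-3, 7/2) → (-3, -7/2); (2, -4) → (2, 4); (-5, 11/2) → (-5, -11/2); (1, 9/2) → (1, -9/2); (3, -7/2) → (3, 7/2)
T3 rotate counter-clockwise with cos θ = -5/13, sin θ = 12/13: (-3, -7/2) → (57/13, -37/26); (2, 4) → (-58/13, 4/13); (-5, -11/2) → (7, -5/2); (1, -9/2) → (49/13, 69/26); (3, 7/2) → (-57/13, 37/26)
T4 reflect across x = 0: (57/13, -37/26) → (-57/13, -37/26); (-58/13, 4/13) → (58/13, 4/13); (7, -5/2) → (-7, -5/2); (49/13, 69/26) → (-49/13, 69/26); (-57/13, 37/26) → (57/13, 37/26)
T5 reflect across y = 0: (-57/13, -37/26) → (-57/13, 37/26); (58/13, 4/13) → (58/13, -4/13); (-7, -5/2) → (-7, 5/2); (-49/13, 69/26) → (-49/13, -69/26); (57/13, 37/26) → (57/13, -37/26)
T6 rotate counter-clockwise with cos θ = 8/17, sin θ = -15/17: (-57/13, 37/26) → (-21/26, 59/13); (58/13, -4/13) → (404/221, -902/221); (-7, 5/2) → (-37/34, 125/17); (-49/13, -69/26) → (-107/26, 27/13); (57/13, -37/26) → (21/26, -59/13)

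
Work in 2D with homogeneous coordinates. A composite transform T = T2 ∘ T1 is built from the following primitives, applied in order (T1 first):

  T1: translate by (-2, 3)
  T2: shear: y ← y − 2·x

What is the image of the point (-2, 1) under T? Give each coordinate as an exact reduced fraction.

T1 translate by (-2, 3): (-2, 1) → (-4, 4)
T2 shear: y ← y − 2·x: (-4, 4) → (-4, 12)

T(p) = (-4, 12)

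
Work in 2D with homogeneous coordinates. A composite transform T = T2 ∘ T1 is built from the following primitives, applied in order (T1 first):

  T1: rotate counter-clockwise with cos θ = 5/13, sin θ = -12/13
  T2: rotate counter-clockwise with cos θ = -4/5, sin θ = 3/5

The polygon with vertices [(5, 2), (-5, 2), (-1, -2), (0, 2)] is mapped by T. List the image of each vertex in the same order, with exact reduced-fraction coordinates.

T1 rotate counter-clockwise with cos θ = 5/13, sin θ = -12/13: (5, 2) → (49/13, -50/13); (-5, 2) → (-1/13, 70/13); (-1, -2) → (-29/13, 2/13); (0, 2) → (24/13, 10/13)
T2 rotate counter-clockwise with cos θ = -4/5, sin θ = 3/5: (49/13, -50/13) → (-46/65, 347/65); (-1/13, 70/13) → (-206/65, -283/65); (-29/13, 2/13) → (22/13, -19/13); (24/13, 10/13) → (-126/65, 32/65)

image vertices: (-46/65, 347/65), (-206/65, -283/65), (22/13, -19/13), (-126/65, 32/65)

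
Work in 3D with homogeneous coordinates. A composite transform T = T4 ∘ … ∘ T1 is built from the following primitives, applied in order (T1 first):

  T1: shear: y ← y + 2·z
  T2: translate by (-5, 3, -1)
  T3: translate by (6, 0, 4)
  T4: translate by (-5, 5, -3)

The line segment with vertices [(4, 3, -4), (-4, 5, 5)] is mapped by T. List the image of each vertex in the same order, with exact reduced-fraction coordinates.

image vertices: (0, 3, -4), (-8, 23, 5)

T1 shear: y ← y + 2·z: (4, 3, -4) → (4, -5, -4); (-4, 5, 5) → (-4, 15, 5)
T2 translate by (-5, 3, -1): (4, -5, -4) → (-1, -2, -5); (-4, 15, 5) → (-9, 18, 4)
T3 translate by (6, 0, 4): (-1, -2, -5) → (5, -2, -1); (-9, 18, 4) → (-3, 18, 8)
T4 translate by (-5, 5, -3): (5, -2, -1) → (0, 3, -4); (-3, 18, 8) → (-8, 23, 5)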